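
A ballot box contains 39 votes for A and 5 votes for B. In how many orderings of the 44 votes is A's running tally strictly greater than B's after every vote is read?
Strict-lead orderings = 839188

Total orderings of the 44 votes with 39 for A: C(44, 39) = 1086008. By the Bertrand ballot formula (Cycle Lemma / reflection principle), the number of orderings in which A is strictly ahead of B throughout is (p − q)/(p + q) · C(p + q, p) = (39 − 5)/(39 + 5) · 1086008 = 839188.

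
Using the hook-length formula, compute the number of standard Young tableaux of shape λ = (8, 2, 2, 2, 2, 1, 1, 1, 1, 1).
# SYT of shape (8, 2, 2, 2, 2, 1, 1, 1, 1, 1) = 26142480

Hook-length formula: f^λ = n! / Π hook(c), product over all cells c of the Young diagram. For λ = (8, 2, 2, 2, 2, 1, 1, 1, 1, 1), n = 21 boxes. Hook lengths by row (left-to-right, top-to-bottom): [17, 11, 6, 5, 4, 3, 2, 1]; [10, 4]; [9, 3]; [8, 2]; [7, 1]; [5]; [4]; [3]; [2]; [1]. Product of hooks = 1954326528000. So f^λ = 21! / 1954326528000 = 51090942171709440000 / 1954326528000 = 26142480.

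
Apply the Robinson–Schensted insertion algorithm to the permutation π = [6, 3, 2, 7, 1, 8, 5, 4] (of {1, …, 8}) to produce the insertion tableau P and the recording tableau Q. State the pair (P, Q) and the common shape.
P = [1, 4, 8] / [2, 5] / [3, 7] / [6];  Q = [1, 4, 6] / [2, 7] / [3, 8] / [5];  common shape = (3, 2, 2, 1)

Row-insert the values π_1, π_2, … into P one at a time, bumping the leftmost entry strictly greater than the inserted value down to the next row. The recording tableau Q records, in position (i, j), the step at which that cell was added to P.
  Insert 6 (step 1): P = [6];  Q = [1]
  Insert 3 (step 2): P = [3] / [6];  Q = [1] / [2]
  Insert 2 (step 3): P = [2] / [3] / [6];  Q = [1] / [2] / [3]
  Insert 7 (step 4): P = [2, 7] / [3] / [6];  Q = [1, 4] / [2] / [3]
  Insert 1 (step 5): P = [1, 7] / [2] / [3] / [6];  Q = [1, 4] / [2] / [3] / [5]
  Insert 8 (step 6): P = [1, 7, 8] / [2] / [3] / [6];  Q = [1, 4, 6] / [2] / [3] / [5]
  Insert 5 (step 7): P = [1, 5, 8] / [2, 7] / [3] / [6];  Q = [1, 4, 6] / [2, 7] / [3] / [5]
  Insert 4 (step 8): P = [1, 4, 8] / [2, 5] / [3, 7] / [6];  Q = [1, 4, 6] / [2, 7] / [3, 8] / [5]
Final shape: (3, 2, 2, 1).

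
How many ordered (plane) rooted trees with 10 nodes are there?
C_9 = 4862

These ordered rooted trees are counted by the Catalan number C_n = (1/(n + 1)) · C(2n, n). For n = 9: C_9 = (1/10) · C(18, 9) = 48620/10 = 4862.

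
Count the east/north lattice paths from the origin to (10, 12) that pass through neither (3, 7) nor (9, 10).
Number of paths = 304712

Inclusion–exclusion. Total paths: C(22, 10) = 646646. Through P₁: C(10, 3)·C(12, 7) = 95040. Through P₂: C(19, 9)·C(3, 1) = 277134. Since P₁ is strictly southwest of P₂, a monotone path through both must visit P₁ then P₂; paths through both = C(10, 3)·C(9, 6)·C(3, 1) = 30240. Avoid both = 646646 − 95040 − 277134 + 30240 = 304712.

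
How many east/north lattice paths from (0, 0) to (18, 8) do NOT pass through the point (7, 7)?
Number of paths = 1521091

Total paths from (0, 0) to (18, 8): C(26, 18) = 1562275. Paths through (7, 7): (paths (0, 0) → (7, 7)) × (paths (7, 7) → (18, 8)) = C(14, 7) · C(12, 11) = 3432 · 12 = 41184. Avoidance count = 1562275 − 41184 = 1521091.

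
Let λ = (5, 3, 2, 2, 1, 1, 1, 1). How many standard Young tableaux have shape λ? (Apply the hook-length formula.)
# SYT of shape (5, 3, 2, 2, 1, 1, 1, 1) = 429000

Hook-length formula: f^λ = n! / Π hook(c), product over all cells c of the Young diagram. For λ = (5, 3, 2, 2, 1, 1, 1, 1), n = 16 boxes. Hook lengths by row (left-to-right, top-to-bottom): [12, 7, 4, 2, 1]; [9, 4, 1]; [7, 2]; [6, 1]; [4]; [3]; [2]; [1]. Product of hooks = 48771072. So f^λ = 16! / 48771072 = 20922789888000 / 48771072 = 429000.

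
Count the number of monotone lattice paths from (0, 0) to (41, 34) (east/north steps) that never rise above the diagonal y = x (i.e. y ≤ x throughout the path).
Number of paths = 478474604130676679400

By the reflection principle (André's argument), the number of monotone paths to (41, 34) with n ≤ m that never go above y = x is C(75, 41) − C(75, 42) = 2511991671686052566850 − 2033517067555375887450 = 478474604130676679400.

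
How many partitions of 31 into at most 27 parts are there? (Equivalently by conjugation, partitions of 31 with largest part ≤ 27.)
p(31, parts ≤ 27) = 6835

Use the recurrence p(n, m) = p(n, m−1) + p(n−m, m): either the largest part is < m (count p(n, m−1)) or the largest part is exactly m (remove one copy of m, count p(n−m, m)). With p(0, ·) = 1 this gives p(31, parts ≤ 27) = 6835. (By conjugating Young diagrams, this also counts partitions of 31 into at most 27 parts.)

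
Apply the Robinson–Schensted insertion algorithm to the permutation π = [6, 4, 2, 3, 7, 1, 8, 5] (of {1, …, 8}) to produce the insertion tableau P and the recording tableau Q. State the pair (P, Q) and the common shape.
P = [1, 3, 5, 8] / [2, 7] / [4] / [6];  Q = [1, 4, 5, 7] / [2, 8] / [3] / [6];  common shape = (4, 2, 1, 1)

Row-insert the values π_1, π_2, … into P one at a time, bumping the leftmost entry strictly greater than the inserted value down to the next row. The recording tableau Q records, in position (i, j), the step at which that cell was added to P.
  Insert 6 (step 1): P = [6];  Q = [1]
  Insert 4 (step 2): P = [4] / [6];  Q = [1] / [2]
  Insert 2 (step 3): P = [2] / [4] / [6];  Q = [1] / [2] / [3]
  Insert 3 (step 4): P = [2, 3] / [4] / [6];  Q = [1, 4] / [2] / [3]
  Insert 7 (step 5): P = [2, 3, 7] / [4] / [6];  Q = [1, 4, 5] / [2] / [3]
  Insert 1 (step 6): P = [1, 3, 7] / [2] / [4] / [6];  Q = [1, 4, 5] / [2] / [3] / [6]
  Insert 8 (step 7): P = [1, 3, 7, 8] / [2] / [4] / [6];  Q = [1, 4, 5, 7] / [2] / [3] / [6]
  Insert 5 (step 8): P = [1, 3, 5, 8] / [2, 7] / [4] / [6];  Q = [1, 4, 5, 7] / [2, 8] / [3] / [6]
Final shape: (4, 2, 1, 1).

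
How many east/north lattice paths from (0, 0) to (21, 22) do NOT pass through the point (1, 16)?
Number of paths = 1052045567950

Total paths from (0, 0) to (21, 22): C(43, 21) = 1052049481860. Paths through (1, 16): (paths (0, 0) → (1, 16)) × (paths (1, 16) → (21, 22)) = C(17, 1) · C(26, 20) = 17 · 230230 = 3913910. Avoidance count = 1052049481860 − 3913910 = 1052045567950.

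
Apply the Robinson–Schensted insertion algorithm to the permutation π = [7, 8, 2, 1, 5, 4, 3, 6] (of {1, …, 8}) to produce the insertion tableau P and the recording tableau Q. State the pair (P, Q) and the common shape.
P = [1, 3, 6] / [2, 4] / [5, 8] / [7];  Q = [1, 2, 8] / [3, 5] / [4, 6] / [7];  common shape = (3, 2, 2, 1)

Row-insert the values π_1, π_2, … into P one at a time, bumping the leftmost entry strictly greater than the inserted value down to the next row. The recording tableau Q records, in position (i, j), the step at which that cell was added to P.
  Insert 7 (step 1): P = [7];  Q = [1]
  Insert 8 (step 2): P = [7, 8];  Q = [1, 2]
  Insert 2 (step 3): P = [2, 8] / [7];  Q = [1, 2] / [3]
  Insert 1 (step 4): P = [1, 8] / [2] / [7];  Q = [1, 2] / [3] / [4]
  Insert 5 (step 5): P = [1, 5] / [2, 8] / [7];  Q = [1, 2] / [3, 5] / [4]
  Insert 4 (step 6): P = [1, 4] / [2, 5] / [7, 8];  Q = [1, 2] / [3, 5] / [4, 6]
  Insert 3 (step 7): P = [1, 3] / [2, 4] / [5, 8] / [7];  Q = [1, 2] / [3, 5] / [4, 6] / [7]
  Insert 6 (step 8): P = [1, 3, 6] / [2, 4] / [5, 8] / [7];  Q = [1, 2, 8] / [3, 5] / [4, 6] / [7]
Final shape: (3, 2, 2, 1).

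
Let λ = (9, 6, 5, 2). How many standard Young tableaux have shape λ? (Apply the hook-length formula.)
# SYT of shape (9, 6, 5, 2) = 465585120

Hook-length formula: f^λ = n! / Π hook(c), product over all cells c of the Young diagram. For λ = (9, 6, 5, 2), n = 22 boxes. Hook lengths by row (left-to-right, top-to-bottom): [12, 11, 9, 8, 7, 5, 3, 2, 1]; [8, 7, 5, 4, 3, 1]; [6, 5, 3, 2, 1]; [2, 1]. Product of hooks = 2414168064000. So f^λ = 22! / 2414168064000 = 1124000727777607680000 / 2414168064000 = 465585120.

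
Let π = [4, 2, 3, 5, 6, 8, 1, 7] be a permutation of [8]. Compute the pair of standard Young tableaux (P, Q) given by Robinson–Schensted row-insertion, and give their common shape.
P = [1, 3, 5, 6, 7] / [2, 8] / [4];  Q = [1, 3, 4, 5, 6] / [2, 8] / [7];  common shape = (5, 2, 1)

Row-insert the values π_1, π_2, … into P one at a time, bumping the leftmost entry strictly greater than the inserted value down to the next row. The recording tableau Q records, in position (i, j), the step at which that cell was added to P.
  Insert 4 (step 1): P = [4];  Q = [1]
  Insert 2 (step 2): P = [2] / [4];  Q = [1] / [2]
  Insert 3 (step 3): P = [2, 3] / [4];  Q = [1, 3] / [2]
  Insert 5 (step 4): P = [2, 3, 5] / [4];  Q = [1, 3, 4] / [2]
  Insert 6 (step 5): P = [2, 3, 5, 6] / [4];  Q = [1, 3, 4, 5] / [2]
  Insert 8 (step 6): P = [2, 3, 5, 6, 8] / [4];  Q = [1, 3, 4, 5, 6] / [2]
  Insert 1 (step 7): P = [1, 3, 5, 6, 8] / [2] / [4];  Q = [1, 3, 4, 5, 6] / [2] / [7]
  Insert 7 (step 8): P = [1, 3, 5, 6, 7] / [2, 8] / [4];  Q = [1, 3, 4, 5, 6] / [2, 8] / [7]
Final shape: (5, 2, 1).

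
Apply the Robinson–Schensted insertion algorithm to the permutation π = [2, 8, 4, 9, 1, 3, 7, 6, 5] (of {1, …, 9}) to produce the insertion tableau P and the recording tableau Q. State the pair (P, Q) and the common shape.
P = [1, 3, 5] / [2, 4, 6] / [7, 9] / [8];  Q = [1, 2, 4] / [3, 6, 7] / [5, 8] / [9];  common shape = (3, 3, 2, 1)

Row-insert the values π_1, π_2, … into P one at a time, bumping the leftmost entry strictly greater than the inserted value down to the next row. The recording tableau Q records, in position (i, j), the step at which that cell was added to P.
  Insert 2 (step 1): P = [2];  Q = [1]
  Insert 8 (step 2): P = [2, 8];  Q = [1, 2]
  Insert 4 (step 3): P = [2, 4] / [8];  Q = [1, 2] / [3]
  Insert 9 (step 4): P = [2, 4, 9] / [8];  Q = [1, 2, 4] / [3]
  Insert 1 (step 5): P = [1, 4, 9] / [2] / [8];  Q = [1, 2, 4] / [3] / [5]
  Insert 3 (step 6): P = [1, 3, 9] / [2, 4] / [8];  Q = [1, 2, 4] / [3, 6] / [5]
  Insert 7 (step 7): P = [1, 3, 7] / [2, 4, 9] / [8];  Q = [1, 2, 4] / [3, 6, 7] / [5]
  Insert 6 (step 8): P = [1, 3, 6] / [2, 4, 7] / [8, 9];  Q = [1, 2, 4] / [3, 6, 7] / [5, 8]
  Insert 5 (step 9): P = [1, 3, 5] / [2, 4, 6] / [7, 9] / [8];  Q = [1, 2, 4] / [3, 6, 7] / [5, 8] / [9]
Final shape: (3, 3, 2, 1).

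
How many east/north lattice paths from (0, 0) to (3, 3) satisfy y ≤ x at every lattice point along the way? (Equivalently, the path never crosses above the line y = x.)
Number of paths = 5

By the reflection principle (André's argument), the number of monotone paths to (3, 3) with n ≤ m that never go above y = x is C(6, 3) − C(6, 4) = 20 − 15 = 5.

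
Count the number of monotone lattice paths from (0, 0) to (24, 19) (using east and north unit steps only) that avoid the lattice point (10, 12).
Number of paths = 725280434970

Total paths from (0, 0) to (24, 19): C(43, 24) = 800472431850. Paths through (10, 12): (paths (0, 0) → (10, 12)) × (paths (10, 12) → (24, 19)) = C(22, 10) · C(21, 14) = 646646 · 116280 = 75191996880. Avoidance count = 800472431850 − 75191996880 = 725280434970.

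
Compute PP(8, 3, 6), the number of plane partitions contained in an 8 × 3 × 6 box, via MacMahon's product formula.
PP(8, 3, 6) = 614083470

Evaluate the triple product over i = 1..8, j = 1..3, k = 1..6. The factors are (2/1) · (3/2) · (4/3) · (5/4) · (6/5) · (7/6) · (3/2) · (4/3) · … (144 factors total). The numerators and denominators telescope so the product is an integer; carrying out the multiplication exactly gives PP(8, 3, 6) = 614083470.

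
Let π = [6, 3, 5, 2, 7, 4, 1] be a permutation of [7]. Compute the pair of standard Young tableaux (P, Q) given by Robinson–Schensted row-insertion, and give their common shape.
P = [1, 4, 7] / [2, 5] / [3] / [6];  Q = [1, 3, 5] / [2, 6] / [4] / [7];  common shape = (3, 2, 1, 1)

Row-insert the values π_1, π_2, … into P one at a time, bumping the leftmost entry strictly greater than the inserted value down to the next row. The recording tableau Q records, in position (i, j), the step at which that cell was added to P.
  Insert 6 (step 1): P = [6];  Q = [1]
  Insert 3 (step 2): P = [3] / [6];  Q = [1] / [2]
  Insert 5 (step 3): P = [3, 5] / [6];  Q = [1, 3] / [2]
  Insert 2 (step 4): P = [2, 5] / [3] / [6];  Q = [1, 3] / [2] / [4]
  Insert 7 (step 5): P = [2, 5, 7] / [3] / [6];  Q = [1, 3, 5] / [2] / [4]
  Insert 4 (step 6): P = [2, 4, 7] / [3, 5] / [6];  Q = [1, 3, 5] / [2, 6] / [4]
  Insert 1 (step 7): P = [1, 4, 7] / [2, 5] / [3] / [6];  Q = [1, 3, 5] / [2, 6] / [4] / [7]
Final shape: (3, 2, 1, 1).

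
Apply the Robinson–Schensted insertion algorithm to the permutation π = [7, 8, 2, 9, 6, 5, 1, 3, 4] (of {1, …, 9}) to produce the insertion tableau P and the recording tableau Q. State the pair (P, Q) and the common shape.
P = [1, 3, 4] / [2, 5, 9] / [6, 8] / [7];  Q = [1, 2, 4] / [3, 5, 9] / [6, 8] / [7];  common shape = (3, 3, 2, 1)

Row-insert the values π_1, π_2, … into P one at a time, bumping the leftmost entry strictly greater than the inserted value down to the next row. The recording tableau Q records, in position (i, j), the step at which that cell was added to P.
  Insert 7 (step 1): P = [7];  Q = [1]
  Insert 8 (step 2): P = [7, 8];  Q = [1, 2]
  Insert 2 (step 3): P = [2, 8] / [7];  Q = [1, 2] / [3]
  Insert 9 (step 4): P = [2, 8, 9] / [7];  Q = [1, 2, 4] / [3]
  Insert 6 (step 5): P = [2, 6, 9] / [7, 8];  Q = [1, 2, 4] / [3, 5]
  Insert 5 (step 6): P = [2, 5, 9] / [6, 8] / [7];  Q = [1, 2, 4] / [3, 5] / [6]
  Insert 1 (step 7): P = [1, 5, 9] / [2, 8] / [6] / [7];  Q = [1, 2, 4] / [3, 5] / [6] / [7]
  Insert 3 (step 8): P = [1, 3, 9] / [2, 5] / [6, 8] / [7];  Q = [1, 2, 4] / [3, 5] / [6, 8] / [7]
  Insert 4 (step 9): P = [1, 3, 4] / [2, 5, 9] / [6, 8] / [7];  Q = [1, 2, 4] / [3, 5, 9] / [6, 8] / [7]
Final shape: (3, 3, 2, 1).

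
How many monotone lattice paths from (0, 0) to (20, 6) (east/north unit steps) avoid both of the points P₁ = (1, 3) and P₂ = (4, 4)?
Number of paths = 215808

Inclusion–exclusion. Total paths: C(26, 20) = 230230. Through P₁: C(4, 1)·C(22, 19) = 6160. Through P₂: C(8, 4)·C(18, 16) = 10710. Since P₁ is strictly southwest of P₂, a monotone path through both must visit P₁ then P₂; paths through both = C(4, 1)·C(4, 3)·C(18, 16) = 2448. Avoid both = 230230 − 6160 − 10710 + 2448 = 215808.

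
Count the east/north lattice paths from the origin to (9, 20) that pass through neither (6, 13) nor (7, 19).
Number of paths = 5355537

Inclusion–exclusion. Total paths: C(29, 9) = 10015005. Through P₁: C(19, 6)·C(10, 3) = 3255840. Through P₂: C(26, 7)·C(3, 2) = 1973400. Since P₁ is strictly southwest of P₂, a monotone path through both must visit P₁ then P₂; paths through both = C(19, 6)·C(7, 1)·C(3, 2) = 569772. Avoid both = 10015005 − 3255840 − 1973400 + 569772 = 5355537.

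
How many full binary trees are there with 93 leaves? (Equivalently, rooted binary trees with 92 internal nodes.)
C_92 = 15487357822491889407128326963778343232013931127835600

These full binary trees are counted by the Catalan number C_n = (1/(n + 1)) · C(2n, n). For n = 92: C_92 = (1/93) · C(184, 92) = 1440324277491745714862934407631385920577295594888710800/93 = 15487357822491889407128326963778343232013931127835600.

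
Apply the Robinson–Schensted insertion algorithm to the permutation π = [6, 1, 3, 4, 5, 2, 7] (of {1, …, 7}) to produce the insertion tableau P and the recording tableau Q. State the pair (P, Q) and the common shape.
P = [1, 2, 4, 5, 7] / [3] / [6];  Q = [1, 3, 4, 5, 7] / [2] / [6];  common shape = (5, 1, 1)

Row-insert the values π_1, π_2, … into P one at a time, bumping the leftmost entry strictly greater than the inserted value down to the next row. The recording tableau Q records, in position (i, j), the step at which that cell was added to P.
  Insert 6 (step 1): P = [6];  Q = [1]
  Insert 1 (step 2): P = [1] / [6];  Q = [1] / [2]
  Insert 3 (step 3): P = [1, 3] / [6];  Q = [1, 3] / [2]
  Insert 4 (step 4): P = [1, 3, 4] / [6];  Q = [1, 3, 4] / [2]
  Insert 5 (step 5): P = [1, 3, 4, 5] / [6];  Q = [1, 3, 4, 5] / [2]
  Insert 2 (step 6): P = [1, 2, 4, 5] / [3] / [6];  Q = [1, 3, 4, 5] / [2] / [6]
  Insert 7 (step 7): P = [1, 2, 4, 5, 7] / [3] / [6];  Q = [1, 3, 4, 5, 7] / [2] / [6]
Final shape: (5, 1, 1).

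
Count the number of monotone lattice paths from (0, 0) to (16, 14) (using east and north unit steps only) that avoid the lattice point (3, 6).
Number of paths = 128329515

Total paths from (0, 0) to (16, 14): C(30, 16) = 145422675. Paths through (3, 6): (paths (0, 0) → (3, 6)) × (paths (3, 6) → (16, 14)) = C(9, 3) · C(21, 13) = 84 · 203490 = 17093160. Avoidance count = 145422675 − 17093160 = 128329515.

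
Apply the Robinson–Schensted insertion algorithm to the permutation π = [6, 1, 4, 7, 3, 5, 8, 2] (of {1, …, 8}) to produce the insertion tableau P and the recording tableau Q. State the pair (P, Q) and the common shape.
P = [1, 2, 5, 8] / [3, 7] / [4] / [6];  Q = [1, 3, 4, 7] / [2, 6] / [5] / [8];  common shape = (4, 2, 1, 1)

Row-insert the values π_1, π_2, … into P one at a time, bumping the leftmost entry strictly greater than the inserted value down to the next row. The recording tableau Q records, in position (i, j), the step at which that cell was added to P.
  Insert 6 (step 1): P = [6];  Q = [1]
  Insert 1 (step 2): P = [1] / [6];  Q = [1] / [2]
  Insert 4 (step 3): P = [1, 4] / [6];  Q = [1, 3] / [2]
  Insert 7 (step 4): P = [1, 4, 7] / [6];  Q = [1, 3, 4] / [2]
  Insert 3 (step 5): P = [1, 3, 7] / [4] / [6];  Q = [1, 3, 4] / [2] / [5]
  Insert 5 (step 6): P = [1, 3, 5] / [4, 7] / [6];  Q = [1, 3, 4] / [2, 6] / [5]
  Insert 8 (step 7): P = [1, 3, 5, 8] / [4, 7] / [6];  Q = [1, 3, 4, 7] / [2, 6] / [5]
  Insert 2 (step 8): P = [1, 2, 5, 8] / [3, 7] / [4] / [6];  Q = [1, 3, 4, 7] / [2, 6] / [5] / [8]
Final shape: (4, 2, 1, 1).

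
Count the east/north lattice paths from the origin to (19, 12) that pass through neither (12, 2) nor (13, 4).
Number of paths = 133023436

Inclusion–exclusion. Total paths: C(31, 19) = 141120525. Through P₁: C(14, 12)·C(17, 7) = 1769768. Through P₂: C(17, 13)·C(14, 6) = 7147140. Since P₁ is strictly southwest of P₂, a monotone path through both must visit P₁ then P₂; paths through both = C(14, 12)·C(3, 1)·C(14, 6) = 819819. Avoid both = 141120525 − 1769768 − 7147140 + 819819 = 133023436.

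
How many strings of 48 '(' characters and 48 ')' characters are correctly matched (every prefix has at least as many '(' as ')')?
C_48 = 131327898242169365477991900

These balanced parentheses are counted by the Catalan number C_n = (1/(n + 1)) · C(2n, n). For n = 48: C_48 = (1/49) · C(96, 48) = 6435067013866298908421603100/49 = 131327898242169365477991900.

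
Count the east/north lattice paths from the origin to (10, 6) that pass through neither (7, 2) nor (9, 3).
Number of paths = 6300

Inclusion–exclusion. Total paths: C(16, 10) = 8008. Through P₁: C(9, 7)·C(7, 3) = 1260. Through P₂: C(12, 9)·C(4, 1) = 880. Since P₁ is strictly southwest of P₂, a monotone path through both must visit P₁ then P₂; paths through both = C(9, 7)·C(3, 2)·C(4, 1) = 432. Avoid both = 8008 − 1260 − 880 + 432 = 6300.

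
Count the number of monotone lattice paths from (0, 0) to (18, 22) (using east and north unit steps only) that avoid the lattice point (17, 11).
Number of paths = 113122571640

Total paths from (0, 0) to (18, 22): C(40, 18) = 113380261800. Paths through (17, 11): (paths (0, 0) → (17, 11)) × (paths (17, 11) → (18, 22)) = C(28, 17) · C(12, 1) = 21474180 · 12 = 257690160. Avoidance count = 113380261800 − 257690160 = 113122571640.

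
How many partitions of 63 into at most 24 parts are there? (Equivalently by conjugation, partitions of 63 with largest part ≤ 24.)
p(63, parts ≤ 24) = 1359239

Use the recurrence p(n, m) = p(n, m−1) + p(n−m, m): either the largest part is < m (count p(n, m−1)) or the largest part is exactly m (remove one copy of m, count p(n−m, m)). With p(0, ·) = 1 this gives p(63, parts ≤ 24) = 1359239. (By conjugating Young diagrams, this also counts partitions of 63 into at most 24 parts.)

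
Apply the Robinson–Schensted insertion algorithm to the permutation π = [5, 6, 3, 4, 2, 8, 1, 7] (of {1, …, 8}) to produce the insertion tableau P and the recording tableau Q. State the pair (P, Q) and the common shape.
P = [1, 4, 7] / [2, 6, 8] / [3] / [5];  Q = [1, 2, 6] / [3, 4, 8] / [5] / [7];  common shape = (3, 3, 1, 1)

Row-insert the values π_1, π_2, … into P one at a time, bumping the leftmost entry strictly greater than the inserted value down to the next row. The recording tableau Q records, in position (i, j), the step at which that cell was added to P.
  Insert 5 (step 1): P = [5];  Q = [1]
  Insert 6 (step 2): P = [5, 6];  Q = [1, 2]
  Insert 3 (step 3): P = [3, 6] / [5];  Q = [1, 2] / [3]
  Insert 4 (step 4): P = [3, 4] / [5, 6];  Q = [1, 2] / [3, 4]
  Insert 2 (step 5): P = [2, 4] / [3, 6] / [5];  Q = [1, 2] / [3, 4] / [5]
  Insert 8 (step 6): P = [2, 4, 8] / [3, 6] / [5];  Q = [1, 2, 6] / [3, 4] / [5]
  Insert 1 (step 7): P = [1, 4, 8] / [2, 6] / [3] / [5];  Q = [1, 2, 6] / [3, 4] / [5] / [7]
  Insert 7 (step 8): P = [1, 4, 7] / [2, 6, 8] / [3] / [5];  Q = [1, 2, 6] / [3, 4, 8] / [5] / [7]
Final shape: (3, 3, 1, 1).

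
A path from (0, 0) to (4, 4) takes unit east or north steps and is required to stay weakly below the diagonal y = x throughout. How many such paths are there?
Number of paths = 14

By the reflection principle (André's argument), the number of monotone paths to (4, 4) with n ≤ m that never go above y = x is C(8, 4) − C(8, 5) = 70 − 56 = 14.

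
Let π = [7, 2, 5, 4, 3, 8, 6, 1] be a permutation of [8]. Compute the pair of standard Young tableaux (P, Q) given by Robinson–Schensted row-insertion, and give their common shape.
P = [1, 3, 6] / [2, 8] / [4] / [5] / [7];  Q = [1, 3, 6] / [2, 7] / [4] / [5] / [8];  common shape = (3, 2, 1, 1, 1)

Row-insert the values π_1, π_2, … into P one at a time, bumping the leftmost entry strictly greater than the inserted value down to the next row. The recording tableau Q records, in position (i, j), the step at which that cell was added to P.
  Insert 7 (step 1): P = [7];  Q = [1]
  Insert 2 (step 2): P = [2] / [7];  Q = [1] / [2]
  Insert 5 (step 3): P = [2, 5] / [7];  Q = [1, 3] / [2]
  Insert 4 (step 4): P = [2, 4] / [5] / [7];  Q = [1, 3] / [2] / [4]
  Insert 3 (step 5): P = [2, 3] / [4] / [5] / [7];  Q = [1, 3] / [2] / [4] / [5]
  Insert 8 (step 6): P = [2, 3, 8] / [4] / [5] / [7];  Q = [1, 3, 6] / [2] / [4] / [5]
  Insert 6 (step 7): P = [2, 3, 6] / [4, 8] / [5] / [7];  Q = [1, 3, 6] / [2, 7] / [4] / [5]
  Insert 1 (step 8): P = [1, 3, 6] / [2, 8] / [4] / [5] / [7];  Q = [1, 3, 6] / [2, 7] / [4] / [5] / [8]
Final shape: (3, 2, 1, 1, 1).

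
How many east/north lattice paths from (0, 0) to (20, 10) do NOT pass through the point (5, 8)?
Number of paths = 29869983

Total paths from (0, 0) to (20, 10): C(30, 20) = 30045015. Paths through (5, 8): (paths (0, 0) → (5, 8)) × (paths (5, 8) → (20, 10)) = C(13, 5) · C(17, 15) = 1287 · 136 = 175032. Avoidance count = 30045015 − 175032 = 29869983.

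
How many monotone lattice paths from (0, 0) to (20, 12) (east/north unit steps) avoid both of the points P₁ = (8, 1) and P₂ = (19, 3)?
Number of paths = 213615758

Inclusion–exclusion. Total paths: C(32, 20) = 225792840. Through P₁: C(9, 8)·C(23, 12) = 12168702. Through P₂: C(22, 19)·C(10, 1) = 15400. Since P₁ is strictly southwest of P₂, a monotone path through both must visit P₁ then P₂; paths through both = C(9, 8)·C(13, 11)·C(10, 1) = 7020. Avoid both = 225792840 − 12168702 − 15400 + 7020 = 213615758.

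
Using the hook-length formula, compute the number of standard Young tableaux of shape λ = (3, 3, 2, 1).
# SYT of shape (3, 3, 2, 1) = 168

Hook-length formula: f^λ = n! / Π hook(c), product over all cells c of the Young diagram. For λ = (3, 3, 2, 1), n = 9 boxes. Hook lengths by row (left-to-right, top-to-bottom): [6, 4, 2]; [5, 3, 1]; [3, 1]; [1]. Product of hooks = 2160. So f^λ = 9! / 2160 = 362880 / 2160 = 168.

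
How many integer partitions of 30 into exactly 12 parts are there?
p(30, 12 parts) = 366

Partitions of n into exactly k parts are in bijection with partitions of n − k into at most k parts (subtract 1 from each part). So p(30, exactly 12) = p(18, parts ≤ 12). Computing via the recurrence p(m, j) = p(m, j−1) + p(m−j, j) gives 366.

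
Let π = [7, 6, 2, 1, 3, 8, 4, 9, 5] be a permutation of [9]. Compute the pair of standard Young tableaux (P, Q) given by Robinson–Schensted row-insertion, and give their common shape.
P = [1, 3, 4, 5] / [2, 8, 9] / [6] / [7];  Q = [1, 5, 6, 8] / [2, 7, 9] / [3] / [4];  common shape = (4, 3, 1, 1)

Row-insert the values π_1, π_2, … into P one at a time, bumping the leftmost entry strictly greater than the inserted value down to the next row. The recording tableau Q records, in position (i, j), the step at which that cell was added to P.
  Insert 7 (step 1): P = [7];  Q = [1]
  Insert 6 (step 2): P = [6] / [7];  Q = [1] / [2]
  Insert 2 (step 3): P = [2] / [6] / [7];  Q = [1] / [2] / [3]
  Insert 1 (step 4): P = [1] / [2] / [6] / [7];  Q = [1] / [2] / [3] / [4]
  Insert 3 (step 5): P = [1, 3] / [2] / [6] / [7];  Q = [1, 5] / [2] / [3] / [4]
  Insert 8 (step 6): P = [1, 3, 8] / [2] / [6] / [7];  Q = [1, 5, 6] / [2] / [3] / [4]
  Insert 4 (step 7): P = [1, 3, 4] / [2, 8] / [6] / [7];  Q = [1, 5, 6] / [2, 7] / [3] / [4]
  Insert 9 (step 8): P = [1, 3, 4, 9] / [2, 8] / [6] / [7];  Q = [1, 5, 6, 8] / [2, 7] / [3] / [4]
  Insert 5 (step 9): P = [1, 3, 4, 5] / [2, 8, 9] / [6] / [7];  Q = [1, 5, 6, 8] / [2, 7, 9] / [3] / [4]
Final shape: (4, 3, 1, 1).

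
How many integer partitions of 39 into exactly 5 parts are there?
p(39, 5 parts) = 1014

Partitions of n into exactly k parts are in bijection with partitions of n − k into at most k parts (subtract 1 from each part). So p(39, exactly 5) = p(34, parts ≤ 5). Computing via the recurrence p(m, j) = p(m, j−1) + p(m−j, j) gives 1014.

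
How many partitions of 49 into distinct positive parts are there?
q(49) = 3264

A partition into distinct parts is a strictly decreasing sequence summing to n. The recurrence d(n, m) = d(n, m−1) + d(n−m, m−1) (use part m at most once) with q(n) = d(n, n) gives q(49) = 3264. (Euler's theorem: # distinct-part partitions = # odd-part partitions.)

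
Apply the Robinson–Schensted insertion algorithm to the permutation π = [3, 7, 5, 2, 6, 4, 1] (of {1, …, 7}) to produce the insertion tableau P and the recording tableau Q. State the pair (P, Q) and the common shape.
P = [1, 4, 6] / [2, 5] / [3] / [7];  Q = [1, 2, 5] / [3, 6] / [4] / [7];  common shape = (3, 2, 1, 1)

Row-insert the values π_1, π_2, … into P one at a time, bumping the leftmost entry strictly greater than the inserted value down to the next row. The recording tableau Q records, in position (i, j), the step at which that cell was added to P.
  Insert 3 (step 1): P = [3];  Q = [1]
  Insert 7 (step 2): P = [3, 7];  Q = [1, 2]
  Insert 5 (step 3): P = [3, 5] / [7];  Q = [1, 2] / [3]
  Insert 2 (step 4): P = [2, 5] / [3] / [7];  Q = [1, 2] / [3] / [4]
  Insert 6 (step 5): P = [2, 5, 6] / [3] / [7];  Q = [1, 2, 5] / [3] / [4]
  Insert 4 (step 6): P = [2, 4, 6] / [3, 5] / [7];  Q = [1, 2, 5] / [3, 6] / [4]
  Insert 1 (step 7): P = [1, 4, 6] / [2, 5] / [3] / [7];  Q = [1, 2, 5] / [3, 6] / [4] / [7]
Final shape: (3, 2, 1, 1).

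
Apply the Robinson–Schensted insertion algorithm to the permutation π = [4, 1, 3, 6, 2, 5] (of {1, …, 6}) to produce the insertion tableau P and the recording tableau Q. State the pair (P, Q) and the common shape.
P = [1, 2, 5] / [3, 6] / [4];  Q = [1, 3, 4] / [2, 6] / [5];  common shape = (3, 2, 1)

Row-insert the values π_1, π_2, … into P one at a time, bumping the leftmost entry strictly greater than the inserted value down to the next row. The recording tableau Q records, in position (i, j), the step at which that cell was added to P.
  Insert 4 (step 1): P = [4];  Q = [1]
  Insert 1 (step 2): P = [1] / [4];  Q = [1] / [2]
  Insert 3 (step 3): P = [1, 3] / [4];  Q = [1, 3] / [2]
  Insert 6 (step 4): P = [1, 3, 6] / [4];  Q = [1, 3, 4] / [2]
  Insert 2 (step 5): P = [1, 2, 6] / [3] / [4];  Q = [1, 3, 4] / [2] / [5]
  Insert 5 (step 6): P = [1, 2, 5] / [3, 6] / [4];  Q = [1, 3, 4] / [2, 6] / [5]
Final shape: (3, 2, 1).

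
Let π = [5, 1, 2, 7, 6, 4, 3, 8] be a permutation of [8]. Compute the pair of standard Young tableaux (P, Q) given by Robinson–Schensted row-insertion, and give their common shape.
P = [1, 2, 3, 8] / [4, 6] / [5] / [7];  Q = [1, 3, 4, 8] / [2, 5] / [6] / [7];  common shape = (4, 2, 1, 1)

Row-insert the values π_1, π_2, … into P one at a time, bumping the leftmost entry strictly greater than the inserted value down to the next row. The recording tableau Q records, in position (i, j), the step at which that cell was added to P.
  Insert 5 (step 1): P = [5];  Q = [1]
  Insert 1 (step 2): P = [1] / [5];  Q = [1] / [2]
  Insert 2 (step 3): P = [1, 2] / [5];  Q = [1, 3] / [2]
  Insert 7 (step 4): P = [1, 2, 7] / [5];  Q = [1, 3, 4] / [2]
  Insert 6 (step 5): P = [1, 2, 6] / [5, 7];  Q = [1, 3, 4] / [2, 5]
  Insert 4 (step 6): P = [1, 2, 4] / [5, 6] / [7];  Q = [1, 3, 4] / [2, 5] / [6]
  Insert 3 (step 7): P = [1, 2, 3] / [4, 6] / [5] / [7];  Q = [1, 3, 4] / [2, 5] / [6] / [7]
  Insert 8 (step 8): P = [1, 2, 3, 8] / [4, 6] / [5] / [7];  Q = [1, 3, 4, 8] / [2, 5] / [6] / [7]
Final shape: (4, 2, 1, 1).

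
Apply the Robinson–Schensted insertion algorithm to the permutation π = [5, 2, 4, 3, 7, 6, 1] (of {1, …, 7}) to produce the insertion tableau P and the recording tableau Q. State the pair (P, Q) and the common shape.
P = [1, 3, 6] / [2, 7] / [4] / [5];  Q = [1, 3, 5] / [2, 6] / [4] / [7];  common shape = (3, 2, 1, 1)

Row-insert the values π_1, π_2, … into P one at a time, bumping the leftmost entry strictly greater than the inserted value down to the next row. The recording tableau Q records, in position (i, j), the step at which that cell was added to P.
  Insert 5 (step 1): P = [5];  Q = [1]
  Insert 2 (step 2): P = [2] / [5];  Q = [1] / [2]
  Insert 4 (step 3): P = [2, 4] / [5];  Q = [1, 3] / [2]
  Insert 3 (step 4): P = [2, 3] / [4] / [5];  Q = [1, 3] / [2] / [4]
  Insert 7 (step 5): P = [2, 3, 7] / [4] / [5];  Q = [1, 3, 5] / [2] / [4]
  Insert 6 (step 6): P = [2, 3, 6] / [4, 7] / [5];  Q = [1, 3, 5] / [2, 6] / [4]
  Insert 1 (step 7): P = [1, 3, 6] / [2, 7] / [4] / [5];  Q = [1, 3, 5] / [2, 6] / [4] / [7]
Final shape: (3, 2, 1, 1).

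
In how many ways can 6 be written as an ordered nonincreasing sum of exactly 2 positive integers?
p(6, 2 parts) = 3

Partitions of n into exactly k parts ↔ partitions of n − k into at most k parts (subtract 1 from each part). For n = 6, k = 2, the partitions are: 5+1, 4+2, 3+3. Count = 3.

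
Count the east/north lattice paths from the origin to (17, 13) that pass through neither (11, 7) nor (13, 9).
Number of paths = 68901154

Inclusion–exclusion. Total paths: C(30, 17) = 119759850. Through P₁: C(18, 11)·C(12, 6) = 29405376. Through P₂: C(22, 13)·C(8, 4) = 34819400. Since P₁ is strictly southwest of P₂, a monotone path through both must visit P₁ then P₂; paths through both = C(18, 11)·C(4, 2)·C(8, 4) = 13366080. Avoid both = 119759850 − 29405376 − 34819400 + 13366080 = 68901154.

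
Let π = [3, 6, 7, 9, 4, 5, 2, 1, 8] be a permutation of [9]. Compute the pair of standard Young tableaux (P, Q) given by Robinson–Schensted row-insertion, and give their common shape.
P = [1, 4, 5, 8] / [2, 7, 9] / [3] / [6];  Q = [1, 2, 3, 4] / [5, 6, 9] / [7] / [8];  common shape = (4, 3, 1, 1)

Row-insert the values π_1, π_2, … into P one at a time, bumping the leftmost entry strictly greater than the inserted value down to the next row. The recording tableau Q records, in position (i, j), the step at which that cell was added to P.
  Insert 3 (step 1): P = [3];  Q = [1]
  Insert 6 (step 2): P = [3, 6];  Q = [1, 2]
  Insert 7 (step 3): P = [3, 6, 7];  Q = [1, 2, 3]
  Insert 9 (step 4): P = [3, 6, 7, 9];  Q = [1, 2, 3, 4]
  Insert 4 (step 5): P = [3, 4, 7, 9] / [6];  Q = [1, 2, 3, 4] / [5]
  Insert 5 (step 6): P = [3, 4, 5, 9] / [6, 7];  Q = [1, 2, 3, 4] / [5, 6]
  Insert 2 (step 7): P = [2, 4, 5, 9] / [3, 7] / [6];  Q = [1, 2, 3, 4] / [5, 6] / [7]
  Insert 1 (step 8): P = [1, 4, 5, 9] / [2, 7] / [3] / [6];  Q = [1, 2, 3, 4] / [5, 6] / [7] / [8]
  Insert 8 (step 9): P = [1, 4, 5, 8] / [2, 7, 9] / [3] / [6];  Q = [1, 2, 3, 4] / [5, 6, 9] / [7] / [8]
Final shape: (4, 3, 1, 1).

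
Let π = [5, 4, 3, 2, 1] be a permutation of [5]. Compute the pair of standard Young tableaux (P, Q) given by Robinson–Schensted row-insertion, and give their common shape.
P = [1] / [2] / [3] / [4] / [5];  Q = [1] / [2] / [3] / [4] / [5];  common shape = (1, 1, 1, 1, 1)

Row-insert the values π_1, π_2, … into P one at a time, bumping the leftmost entry strictly greater than the inserted value down to the next row. The recording tableau Q records, in position (i, j), the step at which that cell was added to P.
  Insert 5 (step 1): P = [5];  Q = [1]
  Insert 4 (step 2): P = [4] / [5];  Q = [1] / [2]
  Insert 3 (step 3): P = [3] / [4] / [5];  Q = [1] / [2] / [3]
  Insert 2 (step 4): P = [2] / [3] / [4] / [5];  Q = [1] / [2] / [3] / [4]
  Insert 1 (step 5): P = [1] / [2] / [3] / [4] / [5];  Q = [1] / [2] / [3] / [4] / [5]
Final shape: (1, 1, 1, 1, 1).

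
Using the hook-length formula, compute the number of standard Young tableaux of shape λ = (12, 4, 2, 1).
# SYT of shape (12, 4, 2, 1) = 976752

Hook-length formula: f^λ = n! / Π hook(c), product over all cells c of the Young diagram. For λ = (12, 4, 2, 1), n = 19 boxes. Hook lengths by row (left-to-right, top-to-bottom): [15, 13, 11, 10, 8, 7, 6, 5, 4, 3, 2, 1]; [6, 4, 2, 1]; [3, 1]; [1]. Product of hooks = 124540416000. So f^λ = 19! / 124540416000 = 121645100408832000 / 124540416000 = 976752.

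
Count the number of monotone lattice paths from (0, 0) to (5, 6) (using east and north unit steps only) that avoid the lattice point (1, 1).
Number of paths = 210

Total paths from (0, 0) to (5, 6): C(11, 5) = 462. Paths through (1, 1): (paths (0, 0) → (1, 1)) × (paths (1, 1) → (5, 6)) = C(2, 1) · C(9, 4) = 2 · 126 = 252. Avoidance count = 462 − 252 = 210.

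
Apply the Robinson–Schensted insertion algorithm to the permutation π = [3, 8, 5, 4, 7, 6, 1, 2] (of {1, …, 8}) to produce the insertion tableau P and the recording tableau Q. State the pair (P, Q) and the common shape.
P = [1, 2, 6] / [3, 4] / [5, 7] / [8];  Q = [1, 2, 5] / [3, 6] / [4, 8] / [7];  common shape = (3, 2, 2, 1)

Row-insert the values π_1, π_2, … into P one at a time, bumping the leftmost entry strictly greater than the inserted value down to the next row. The recording tableau Q records, in position (i, j), the step at which that cell was added to P.
  Insert 3 (step 1): P = [3];  Q = [1]
  Insert 8 (step 2): P = [3, 8];  Q = [1, 2]
  Insert 5 (step 3): P = [3, 5] / [8];  Q = [1, 2] / [3]
  Insert 4 (step 4): P = [3, 4] / [5] / [8];  Q = [1, 2] / [3] / [4]
  Insert 7 (step 5): P = [3, 4, 7] / [5] / [8];  Q = [1, 2, 5] / [3] / [4]
  Insert 6 (step 6): P = [3, 4, 6] / [5, 7] / [8];  Q = [1, 2, 5] / [3, 6] / [4]
  Insert 1 (step 7): P = [1, 4, 6] / [3, 7] / [5] / [8];  Q = [1, 2, 5] / [3, 6] / [4] / [7]
  Insert 2 (step 8): P = [1, 2, 6] / [3, 4] / [5, 7] / [8];  Q = [1, 2, 5] / [3, 6] / [4, 8] / [7]
Final shape: (3, 2, 2, 1).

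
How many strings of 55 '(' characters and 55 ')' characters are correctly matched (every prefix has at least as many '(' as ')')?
C_55 = 1759414616608818870992479875972

These balanced parentheses are counted by the Catalan number C_n = (1/(n + 1)) · C(2n, n). For n = 55: C_55 = (1/56) · C(110, 55) = 98527218530093856775578873054432/56 = 1759414616608818870992479875972.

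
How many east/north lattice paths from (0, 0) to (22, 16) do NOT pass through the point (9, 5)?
Number of paths = 17242694142

Total paths from (0, 0) to (22, 16): C(38, 22) = 22239974430. Paths through (9, 5): (paths (0, 0) → (9, 5)) × (paths (9, 5) → (22, 16)) = C(14, 9) · C(24, 13) = 2002 · 2496144 = 4997280288. Avoidance count = 22239974430 − 4997280288 = 17242694142.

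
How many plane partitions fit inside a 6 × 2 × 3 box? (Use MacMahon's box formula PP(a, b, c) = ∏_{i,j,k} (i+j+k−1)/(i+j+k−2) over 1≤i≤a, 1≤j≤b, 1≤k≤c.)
PP(6, 2, 3) = 2520

Evaluate the triple product over i = 1..6, j = 1..2, k = 1..3. The factors are (2/1) · (3/2) · (4/3) · (3/2) · (4/3) · (5/4) · (3/2) · (4/3) · … (36 factors total). The numerators and denominators telescope so the product is an integer; carrying out the multiplication exactly gives PP(6, 2, 3) = 2520.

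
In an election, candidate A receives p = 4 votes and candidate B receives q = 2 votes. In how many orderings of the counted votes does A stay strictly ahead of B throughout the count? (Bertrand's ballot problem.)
Strict-lead orderings = 5

Total orderings of the 6 votes with 4 for A: C(6, 4) = 15. By the Bertrand ballot formula (Cycle Lemma / reflection principle), the number of orderings in which A is strictly ahead of B throughout is (p − q)/(p + q) · C(p + q, p) = (4 − 2)/(4 + 2) · 15 = 5.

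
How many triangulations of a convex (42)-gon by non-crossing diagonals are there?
C_40 = 2622127042276492108820

These polygon triangulations are counted by the Catalan number C_n = (1/(n + 1)) · C(2n, n). For n = 40: C_40 = (1/41) · C(80, 40) = 107507208733336176461620/41 = 2622127042276492108820.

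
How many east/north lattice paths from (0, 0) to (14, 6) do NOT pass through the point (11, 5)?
Number of paths = 21288

Total paths from (0, 0) to (14, 6): C(20, 14) = 38760. Paths through (11, 5): (paths (0, 0) → (11, 5)) × (paths (11, 5) → (14, 6)) = C(16, 11) · C(4, 3) = 4368 · 4 = 17472. Avoidance count = 38760 − 17472 = 21288.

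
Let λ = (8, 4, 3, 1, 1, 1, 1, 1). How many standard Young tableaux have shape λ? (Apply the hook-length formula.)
# SYT of shape (8, 4, 3, 1, 1, 1, 1, 1) = 67897830

Hook-length formula: f^λ = n! / Π hook(c), product over all cells c of the Young diagram. For λ = (8, 4, 3, 1, 1, 1, 1, 1), n = 20 boxes. Hook lengths by row (left-to-right, top-to-bottom): [15, 9, 8, 6, 4, 3, 2, 1]; [10, 4, 3, 1]; [8, 2, 1]; [5]; [4]; [3]; [2]; [1]. Product of hooks = 35831808000. So f^λ = 20! / 35831808000 = 2432902008176640000 / 35831808000 = 67897830.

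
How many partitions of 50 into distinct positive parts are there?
q(50) = 3658

A partition into distinct parts is a strictly decreasing sequence summing to n. The recurrence d(n, m) = d(n, m−1) + d(n−m, m−1) (use part m at most once) with q(n) = d(n, n) gives q(50) = 3658. (Euler's theorem: # distinct-part partitions = # odd-part partitions.)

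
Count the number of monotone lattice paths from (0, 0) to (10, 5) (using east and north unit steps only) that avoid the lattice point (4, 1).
Number of paths = 1953

Total paths from (0, 0) to (10, 5): C(15, 10) = 3003. Paths through (4, 1): (paths (0, 0) → (4, 1)) × (paths (4, 1) → (10, 5)) = C(5, 4) · C(10, 6) = 5 · 210 = 1050. Avoidance count = 3003 − 1050 = 1953.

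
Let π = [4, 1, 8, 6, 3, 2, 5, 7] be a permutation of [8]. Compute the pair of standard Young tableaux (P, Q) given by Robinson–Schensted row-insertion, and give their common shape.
P = [1, 2, 5, 7] / [3, 6] / [4] / [8];  Q = [1, 3, 7, 8] / [2, 4] / [5] / [6];  common shape = (4, 2, 1, 1)

Row-insert the values π_1, π_2, … into P one at a time, bumping the leftmost entry strictly greater than the inserted value down to the next row. The recording tableau Q records, in position (i, j), the step at which that cell was added to P.
  Insert 4 (step 1): P = [4];  Q = [1]
  Insert 1 (step 2): P = [1] / [4];  Q = [1] / [2]
  Insert 8 (step 3): P = [1, 8] / [4];  Q = [1, 3] / [2]
  Insert 6 (step 4): P = [1, 6] / [4, 8];  Q = [1, 3] / [2, 4]
  Insert 3 (step 5): P = [1, 3] / [4, 6] / [8];  Q = [1, 3] / [2, 4] / [5]
  Insert 2 (step 6): P = [1, 2] / [3, 6] / [4] / [8];  Q = [1, 3] / [2, 4] / [5] / [6]
  Insert 5 (step 7): P = [1, 2, 5] / [3, 6] / [4] / [8];  Q = [1, 3, 7] / [2, 4] / [5] / [6]
  Insert 7 (step 8): P = [1, 2, 5, 7] / [3, 6] / [4] / [8];  Q = [1, 3, 7, 8] / [2, 4] / [5] / [6]
Final shape: (4, 2, 1, 1).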